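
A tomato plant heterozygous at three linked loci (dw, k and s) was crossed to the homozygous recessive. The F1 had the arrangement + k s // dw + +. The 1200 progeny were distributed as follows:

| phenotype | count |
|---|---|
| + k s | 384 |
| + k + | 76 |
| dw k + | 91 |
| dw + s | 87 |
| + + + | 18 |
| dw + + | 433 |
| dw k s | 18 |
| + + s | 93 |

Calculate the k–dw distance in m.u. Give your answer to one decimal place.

The two rarest classes, dw k s and + + +, are the double crossovers. Comparing them with the parentals, only the dw allele has switched, so dw is the middle locus and the order is k – dw – s.
Crossovers in the k–dw interval produce the single-crossover classes + + s and dw k + (93 + 91 = 184) plus the double crossovers (36).
RF(k–dw) = (184 + 36) / 1200 = 220/1200 = 0.1833 → 18.3 m.u.

18.3 m.u.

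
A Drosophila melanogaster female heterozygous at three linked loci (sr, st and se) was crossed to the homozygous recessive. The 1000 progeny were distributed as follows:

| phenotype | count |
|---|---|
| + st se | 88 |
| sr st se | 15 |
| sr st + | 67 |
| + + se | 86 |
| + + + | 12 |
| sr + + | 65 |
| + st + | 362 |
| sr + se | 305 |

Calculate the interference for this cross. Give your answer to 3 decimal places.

The two most frequent reciprocal classes, + st + and sr + se, are the parental types, so the F1 was + st + / sr + se.
The two rarest classes, + + + and sr st se, are the double crossovers. Comparing them with the parentals, only the st allele has switched, so st is the middle locus and the order is sr – st – se.
sr–st: (153 + 27)/1000 = 0.1800; st–se: (153 + 27)/1000 = 0.1800.
Expected DCO frequency = 0.1800 × 0.1800 ≈ 0.03240; observed = 27/1000 ≈ 0.02700.
Coefficient of coincidence = 0.02700/0.03240 ≈ 0.833; interference = 1 − 0.833 = 0.167.

0.167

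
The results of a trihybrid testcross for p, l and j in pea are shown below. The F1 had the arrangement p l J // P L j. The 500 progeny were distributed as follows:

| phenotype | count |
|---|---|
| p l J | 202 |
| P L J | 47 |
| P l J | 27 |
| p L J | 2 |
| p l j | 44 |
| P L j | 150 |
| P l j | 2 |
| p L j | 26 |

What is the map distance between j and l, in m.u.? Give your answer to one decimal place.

19.0 m.u.

The two rarest classes, p L J and P l j, are the double crossovers. Comparing them with the parentals, only the l allele has switched, so l is the middle locus and the order is j – l – p.
Crossovers in the j–l interval produce the single-crossover classes p l j and P L J (44 + 47 = 91) plus the double crossovers (4).
RF(j–l) = (91 + 4) / 500 = 95/500 = 0.1900 → 19.0 m.u.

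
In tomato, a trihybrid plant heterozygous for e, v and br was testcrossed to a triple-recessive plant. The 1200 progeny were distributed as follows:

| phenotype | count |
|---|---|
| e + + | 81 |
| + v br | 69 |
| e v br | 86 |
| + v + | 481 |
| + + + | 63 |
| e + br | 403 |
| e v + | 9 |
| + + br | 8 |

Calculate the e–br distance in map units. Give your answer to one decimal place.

The two most frequent reciprocal classes, e + br and + v +, are the parental types, so the F1 was e + br / + v +.
The two rarest classes, + + br and e v +, are the double crossovers. Comparing them with the parentals, only the e allele has switched, so e is the middle locus and the order is v – e – br.
Crossovers in the e–br interval produce the single-crossover classes e + + and + v br (81 + 69 = 150) plus the double crossovers (17).
RF(e–br) = (150 + 17) / 1200 = 167/1200 = 0.1392 → 13.9 map units.

13.9 map units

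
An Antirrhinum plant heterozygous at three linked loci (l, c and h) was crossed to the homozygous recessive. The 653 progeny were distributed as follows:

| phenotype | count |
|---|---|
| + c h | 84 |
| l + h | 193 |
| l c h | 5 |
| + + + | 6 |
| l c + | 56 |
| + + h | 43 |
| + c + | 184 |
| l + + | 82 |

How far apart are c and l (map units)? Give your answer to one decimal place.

16.8 map units

The two most frequent reciprocal classes, l + h and + c +, are the parental types, so the F1 was l + h / + c +.
The two rarest classes, l c h and + + +, are the double crossovers. Comparing them with the parentals, only the c allele has switched, so c is the middle locus and the order is h – c – l.
Crossovers in the c–l interval produce the single-crossover classes + + h and l c + (43 + 56 = 99) plus the double crossovers (11).
RF(c–l) = (99 + 11) / 653 = 110/653 = 0.1685 → 16.8 map units.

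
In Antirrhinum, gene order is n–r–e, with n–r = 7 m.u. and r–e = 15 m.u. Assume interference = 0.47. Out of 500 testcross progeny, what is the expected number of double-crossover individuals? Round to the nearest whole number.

3

Map distances give recombination frequencies of 0.070 and 0.150 for the two intervals.
With interference 0.47 (so coincidence = 0.53), expected double-crossover frequency = 0.070 × 0.150 × 0.53 = 0.00557.
Expected number = 0.00557 × 500 = 2.78 ≈ 3.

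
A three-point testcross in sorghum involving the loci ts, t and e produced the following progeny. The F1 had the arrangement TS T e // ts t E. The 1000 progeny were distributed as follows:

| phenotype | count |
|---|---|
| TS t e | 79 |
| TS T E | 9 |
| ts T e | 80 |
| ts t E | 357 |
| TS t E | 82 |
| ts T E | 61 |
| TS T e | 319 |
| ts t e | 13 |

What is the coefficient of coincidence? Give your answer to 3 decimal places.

The two rarest classes, TS T E and ts t e, are the double crossovers. Comparing them with the parentals, only the e allele has switched, so e is the middle locus and the order is t – e – ts.
t–e: (140 + 22)/1000 = 0.1620; e–ts: (162 + 22)/1000 = 0.1840.
Expected DCO frequency = 0.1620 × 0.1840 ≈ 0.02981; observed = 22/1000 ≈ 0.02200.
Coefficient of coincidence = 0.02200/0.02981 ≈ 0.738.

0.738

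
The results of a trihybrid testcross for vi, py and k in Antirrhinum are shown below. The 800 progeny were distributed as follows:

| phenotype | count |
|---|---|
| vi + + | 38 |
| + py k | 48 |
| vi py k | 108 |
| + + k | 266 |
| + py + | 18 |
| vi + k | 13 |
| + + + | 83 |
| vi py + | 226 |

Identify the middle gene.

vi

The two most frequent reciprocal classes, + + k and vi py +, are the parental types, so the F1 was + + k / vi py +.
The two rarest classes, vi + k and + py +, are the double crossovers. Comparing them with the parentals, only the vi allele has switched, so vi is the middle locus and the order is py – vi – k.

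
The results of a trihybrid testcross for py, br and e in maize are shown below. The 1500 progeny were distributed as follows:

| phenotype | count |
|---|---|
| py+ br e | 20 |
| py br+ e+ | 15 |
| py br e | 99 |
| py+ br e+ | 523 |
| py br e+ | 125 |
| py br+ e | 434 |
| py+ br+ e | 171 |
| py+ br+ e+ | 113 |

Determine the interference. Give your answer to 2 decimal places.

0.36

The two most frequent reciprocal classes, py br+ e and py+ br e+, are the parental types, so the F1 was py br+ e / py+ br e+.
The two rarest classes, py br+ e+ and py+ br e, are the double crossovers. Comparing them with the parentals, only the e allele has switched, so e is the middle locus and the order is py – e – br.
py–e: (296 + 35)/1500 = 0.2207; e–br: (212 + 35)/1500 = 0.1647.
Expected DCO frequency = 0.2207 × 0.1647 ≈ 0.03635; observed = 35/1500 ≈ 0.02333.
Coefficient of coincidence = 0.02333/0.03635 ≈ 0.64; interference = 1 − 0.64 = 0.36.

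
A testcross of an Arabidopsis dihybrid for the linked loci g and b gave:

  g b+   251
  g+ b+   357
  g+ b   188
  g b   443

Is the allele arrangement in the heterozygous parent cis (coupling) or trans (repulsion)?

cis

The two most frequent classes are g+ b+ (357) and g b (443); these are the parental (non-recombinant) types.
So the F1 carried g+ b+ on one chromosome and g b on the other — the recessive alleles are on the same chromosome (cis / coupling).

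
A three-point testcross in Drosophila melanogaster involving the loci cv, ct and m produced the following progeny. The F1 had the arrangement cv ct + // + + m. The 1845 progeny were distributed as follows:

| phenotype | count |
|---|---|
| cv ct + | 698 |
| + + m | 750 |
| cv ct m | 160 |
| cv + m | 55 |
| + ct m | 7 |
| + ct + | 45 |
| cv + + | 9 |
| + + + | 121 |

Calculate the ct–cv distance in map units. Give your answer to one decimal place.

The two rarest classes, cv + + and + ct m, are the double crossovers. Comparing them with the parentals, only the ct allele has switched, so ct is the middle locus and the order is m – ct – cv.
Crossovers in the ct–cv interval produce the single-crossover classes + ct + and cv + m (45 + 55 = 100) plus the double crossovers (16).
RF(ct–cv) = (100 + 16) / 1845 = 116/1845 = 0.0629 → 6.3 map units.

6.3 map units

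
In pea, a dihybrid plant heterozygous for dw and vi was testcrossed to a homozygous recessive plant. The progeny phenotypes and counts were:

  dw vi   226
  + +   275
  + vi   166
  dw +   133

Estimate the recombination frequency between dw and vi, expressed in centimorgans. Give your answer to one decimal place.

37.4 centimorgans

The two most frequent classes, + + (275) and dw vi (226), are the parental types, so the F1 was + + / dw vi.
The recombinant classes are + vi and dw +: 166 + 133 = 299.
Recombination frequency = 299/800 = 0.3738 ≈ 37.4%, i.e. 37.4 centimorgans.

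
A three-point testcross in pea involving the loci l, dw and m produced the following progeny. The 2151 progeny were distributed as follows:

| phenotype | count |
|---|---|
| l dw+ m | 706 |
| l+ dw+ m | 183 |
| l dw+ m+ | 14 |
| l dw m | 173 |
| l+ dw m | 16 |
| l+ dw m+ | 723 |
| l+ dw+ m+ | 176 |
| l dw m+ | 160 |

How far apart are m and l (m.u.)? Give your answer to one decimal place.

The two most frequent reciprocal classes, l dw+ m and l+ dw m+, are the parental types, so the F1 was l dw+ m / l+ dw m+.
The two rarest classes, l dw+ m+ and l+ dw m, are the double crossovers. Comparing them with the parentals, only the m allele has switched, so m is the middle locus and the order is dw – m – l.
Crossovers in the m–l interval produce the single-crossover classes l+ dw+ m and l dw m+ (183 + 160 = 343) plus the double crossovers (30).
RF(m–l) = (343 + 30) / 2151 = 373/2151 = 0.1734 → 17.3 m.u.

17.3 m.u.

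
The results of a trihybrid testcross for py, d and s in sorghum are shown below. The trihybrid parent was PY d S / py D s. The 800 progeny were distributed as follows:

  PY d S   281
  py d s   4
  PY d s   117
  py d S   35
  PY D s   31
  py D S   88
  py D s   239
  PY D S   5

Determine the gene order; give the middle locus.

d

The two rarest classes, PY D S and py d s, are the double crossovers. Comparing them with the parentals, only the d allele has switched, so d is the middle locus and the order is py – d – s.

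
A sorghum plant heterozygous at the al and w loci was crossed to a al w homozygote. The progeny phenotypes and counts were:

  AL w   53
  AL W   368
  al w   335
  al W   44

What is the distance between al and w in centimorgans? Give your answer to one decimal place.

12.1 centimorgans

The two most frequent classes, AL W (368) and al w (335), are the parental types, so the F1 was AL W / al w.
The recombinant classes are AL w and al W: 53 + 44 = 97.
Recombination frequency = 97/800 = 0.1212 ≈ 12.1%, i.e. 12.1 centimorgans.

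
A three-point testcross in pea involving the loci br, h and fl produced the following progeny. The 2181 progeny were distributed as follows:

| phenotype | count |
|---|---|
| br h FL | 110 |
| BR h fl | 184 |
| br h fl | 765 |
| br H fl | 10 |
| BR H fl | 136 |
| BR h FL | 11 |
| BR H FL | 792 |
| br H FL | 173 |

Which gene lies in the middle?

h

The two most frequent reciprocal classes, br h fl and BR H FL, are the parental types, so the F1 was br h fl / BR H FL.
The two rarest classes, br H fl and BR h FL, are the double crossovers. Comparing them with the parentals, only the h allele has switched, so h is the middle locus and the order is br – h – fl.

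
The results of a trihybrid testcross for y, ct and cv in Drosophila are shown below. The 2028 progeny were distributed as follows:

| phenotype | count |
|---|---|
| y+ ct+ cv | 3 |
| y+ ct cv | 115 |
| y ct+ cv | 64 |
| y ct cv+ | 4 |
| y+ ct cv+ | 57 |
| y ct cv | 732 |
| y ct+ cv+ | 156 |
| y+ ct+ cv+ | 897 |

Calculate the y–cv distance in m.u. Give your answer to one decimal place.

The two most frequent reciprocal classes, y ct cv and y+ ct+ cv+, are the parental types, so the F1 was y ct cv / y+ ct+ cv+.
The two rarest classes, y ct cv+ and y+ ct+ cv, are the double crossovers. Comparing them with the parentals, only the cv allele has switched, so cv is the middle locus and the order is y – cv – ct.
Crossovers in the y–cv interval produce the single-crossover classes y+ ct cv and y ct+ cv+ (115 + 156 = 271) plus the double crossovers (7).
RF(y–cv) = (271 + 7) / 2028 = 278/2028 = 0.1371 → 13.7 m.u.

13.7 m.u.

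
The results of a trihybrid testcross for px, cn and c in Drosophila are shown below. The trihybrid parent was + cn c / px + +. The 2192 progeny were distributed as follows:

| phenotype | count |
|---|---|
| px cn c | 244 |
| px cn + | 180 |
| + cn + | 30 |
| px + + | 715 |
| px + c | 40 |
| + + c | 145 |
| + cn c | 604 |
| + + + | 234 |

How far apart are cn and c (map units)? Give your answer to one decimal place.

The two rarest classes, + cn + and px + c, are the double crossovers. Comparing them with the parentals, only the c allele has switched, so c is the middle locus and the order is px – c – cn.
Crossovers in the c–cn interval produce the single-crossover classes + + c and px cn + (145 + 180 = 325) plus the double crossovers (70).
RF(c–cn) = (325 + 70) / 2192 = 395/2192 = 0.1802 → 18.0 map units.

18.0 map units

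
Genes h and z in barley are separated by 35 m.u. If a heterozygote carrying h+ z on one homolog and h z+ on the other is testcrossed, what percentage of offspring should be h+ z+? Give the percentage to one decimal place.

17.5%

A map distance of 35 m.u. corresponds to a recombination frequency of 0.350.
The F1 is h+ z / h z+, so h+ z+ is a recombinant gamete class with expected frequency r/2 = 0.350/2 = 0.1750.
That is 0.1750 = 17.5% of the progeny.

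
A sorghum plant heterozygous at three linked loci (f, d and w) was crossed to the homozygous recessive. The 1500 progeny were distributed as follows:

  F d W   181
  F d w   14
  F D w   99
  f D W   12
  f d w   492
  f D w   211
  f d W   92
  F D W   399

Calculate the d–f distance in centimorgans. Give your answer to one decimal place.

27.9 centimorgans

The two most frequent reciprocal classes, F D W and f d w, are the parental types, so the F1 was F D W / f d w.
The two rarest classes, f D W and F d w, are the double crossovers. Comparing them with the parentals, only the f allele has switched, so f is the middle locus and the order is w – f – d.
Crossovers in the f–d interval produce the single-crossover classes F d W and f D w (181 + 211 = 392) plus the double crossovers (26).
RF(f–d) = (392 + 26) / 1500 = 418/1500 = 0.2787 → 27.9 centimorgans.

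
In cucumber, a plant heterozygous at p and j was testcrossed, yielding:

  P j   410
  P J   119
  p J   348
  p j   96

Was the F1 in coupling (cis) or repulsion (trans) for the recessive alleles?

trans

The two most frequent classes are P j (410) and p J (348); these are the parental (non-recombinant) types.
So the F1 carried P j on one chromosome and p J on the other — the recessive alleles are on opposite chromosomes (trans / repulsion).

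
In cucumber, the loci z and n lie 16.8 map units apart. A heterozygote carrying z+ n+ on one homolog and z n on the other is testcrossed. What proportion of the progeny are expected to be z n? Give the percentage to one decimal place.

A map distance of 16.8 map units corresponds to a recombination frequency of 0.168.
The F1 is z+ n+ / z n, so z n is a parental gamete class with expected frequency (1 − r)/2 = 0.832/2 = 0.4160.
That is 0.4160 = 41.6% of the progeny.

41.6%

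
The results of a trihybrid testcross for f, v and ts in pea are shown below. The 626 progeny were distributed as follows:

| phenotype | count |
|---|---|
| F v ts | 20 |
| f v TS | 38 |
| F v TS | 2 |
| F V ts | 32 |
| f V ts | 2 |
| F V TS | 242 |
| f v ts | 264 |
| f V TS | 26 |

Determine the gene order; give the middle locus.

v

The two most frequent reciprocal classes, F V TS and f v ts, are the parental types, so the F1 was F V TS / f v ts.
The two rarest classes, F v TS and f V ts, are the double crossovers. Comparing them with the parentals, only the v allele has switched, so v is the middle locus and the order is f – v – ts.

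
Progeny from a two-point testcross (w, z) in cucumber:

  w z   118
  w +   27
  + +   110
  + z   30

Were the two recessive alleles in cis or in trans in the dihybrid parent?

cis

The two most frequent classes are + + (110) and w z (118); these are the parental (non-recombinant) types.
So the F1 carried + + on one chromosome and w z on the other — the recessive alleles are on the same chromosome (cis / coupling).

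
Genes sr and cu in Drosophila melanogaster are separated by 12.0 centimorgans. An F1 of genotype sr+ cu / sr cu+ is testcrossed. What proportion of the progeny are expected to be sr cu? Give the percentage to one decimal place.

A map distance of 12.0 centimorgans corresponds to a recombination frequency of 0.120.
The F1 is sr+ cu / sr cu+, so sr cu is a recombinant gamete class with expected frequency r/2 = 0.120/2 = 0.0600.
That is 0.0600 = 6.0% of the progeny.

6.0%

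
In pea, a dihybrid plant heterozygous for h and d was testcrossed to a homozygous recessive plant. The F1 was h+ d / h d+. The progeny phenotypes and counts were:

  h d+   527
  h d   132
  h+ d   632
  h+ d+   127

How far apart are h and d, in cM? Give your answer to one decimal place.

18.3 cM

The recombinant classes are h+ d+ and h d: 127 + 132 = 259.
Recombination frequency = 259/1418 = 0.1827 ≈ 18.3%, i.e. 18.3 cM.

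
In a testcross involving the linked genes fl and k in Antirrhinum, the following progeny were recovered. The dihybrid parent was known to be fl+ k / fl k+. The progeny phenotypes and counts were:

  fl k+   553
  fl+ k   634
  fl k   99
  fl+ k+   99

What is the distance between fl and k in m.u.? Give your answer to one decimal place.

The recombinant classes are fl+ k+ and fl k: 99 + 99 = 198.
Recombination frequency = 198/1385 = 0.1430 ≈ 14.3%, i.e. 14.3 m.u.

14.3 m.u.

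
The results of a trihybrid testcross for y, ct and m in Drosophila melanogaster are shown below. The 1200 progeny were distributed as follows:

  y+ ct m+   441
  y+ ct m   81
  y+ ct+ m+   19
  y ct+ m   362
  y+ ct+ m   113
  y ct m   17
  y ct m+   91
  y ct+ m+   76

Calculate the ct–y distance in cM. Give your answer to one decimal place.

The two most frequent reciprocal classes, y ct+ m and y+ ct m+, are the parental types, so the F1 was y ct+ m / y+ ct m+.
The two rarest classes, y ct m and y+ ct+ m+, are the double crossovers. Comparing them with the parentals, only the ct allele has switched, so ct is the middle locus and the order is y – ct – m.
Crossovers in the y–ct interval produce the single-crossover classes y+ ct+ m and y ct m+ (113 + 91 = 204) plus the double crossovers (36).
RF(y–ct) = (204 + 36) / 1200 = 240/1200 = 0.2000 → 20.0 cM.

20.0 cM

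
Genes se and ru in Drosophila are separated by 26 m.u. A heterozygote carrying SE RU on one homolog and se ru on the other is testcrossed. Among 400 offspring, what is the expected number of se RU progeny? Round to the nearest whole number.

52

A map distance of 26 m.u. corresponds to a recombination frequency of 0.260.
The F1 is SE RU / se ru, so se RU is a recombinant gamete class with expected frequency r/2 = 0.260/2 = 0.1300.
Expected number = 0.1300 × 400 = 52.00 ≈ 52.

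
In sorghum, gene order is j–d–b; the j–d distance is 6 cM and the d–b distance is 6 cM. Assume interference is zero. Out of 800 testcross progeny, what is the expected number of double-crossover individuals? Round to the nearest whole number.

3

Map distances give recombination frequencies of 0.060 and 0.060 for the two intervals.
With no interference, expected double-crossover frequency = 0.060 × 0.060 = 0.00360.
Expected number = 0.00360 × 800 = 2.88 ≈ 3.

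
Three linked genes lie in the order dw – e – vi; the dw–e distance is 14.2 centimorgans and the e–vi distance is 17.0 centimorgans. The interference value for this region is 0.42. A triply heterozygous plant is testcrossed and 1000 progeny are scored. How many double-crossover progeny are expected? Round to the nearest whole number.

Map distances give recombination frequencies of 0.142 and 0.170 for the two intervals.
With interference 0.42 (so coincidence = 0.58), expected double-crossover frequency = 0.142 × 0.170 × 0.58 = 0.01400.
Expected number = 0.01400 × 1000 = 14.00 ≈ 14.

14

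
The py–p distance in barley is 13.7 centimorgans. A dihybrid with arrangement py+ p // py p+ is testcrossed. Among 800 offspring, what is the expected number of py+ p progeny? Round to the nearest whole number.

A map distance of 13.7 centimorgans corresponds to a recombination frequency of 0.137.
The F1 is py+ p / py p+, so py+ p is a parental gamete class with expected frequency (1 − r)/2 = 0.863/2 = 0.4315.
Expected number = 0.4315 × 800 = 345.20 ≈ 345.

345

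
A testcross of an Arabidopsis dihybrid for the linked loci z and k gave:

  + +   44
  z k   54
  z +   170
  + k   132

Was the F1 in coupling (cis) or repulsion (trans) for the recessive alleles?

trans

The two most frequent classes are + k (132) and z + (170); these are the parental (non-recombinant) types.
So the F1 carried + k on one chromosome and z + on the other — the recessive alleles are on opposite chromosomes (trans / repulsion).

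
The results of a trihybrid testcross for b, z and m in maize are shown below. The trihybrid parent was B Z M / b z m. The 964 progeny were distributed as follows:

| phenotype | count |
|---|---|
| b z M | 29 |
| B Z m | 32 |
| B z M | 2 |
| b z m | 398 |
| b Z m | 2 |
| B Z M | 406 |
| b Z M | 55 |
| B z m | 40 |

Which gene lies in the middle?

z

The two rarest classes, B z M and b Z m, are the double crossovers. Comparing them with the parentals, only the z allele has switched, so z is the middle locus and the order is b – z – m.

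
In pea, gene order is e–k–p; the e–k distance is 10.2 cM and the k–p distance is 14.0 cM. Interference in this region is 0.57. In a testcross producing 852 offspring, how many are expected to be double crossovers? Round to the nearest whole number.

Map distances give recombination frequencies of 0.102 and 0.140 for the two intervals.
With interference 0.57 (so coincidence = 0.43), expected double-crossover frequency = 0.102 × 0.140 × 0.43 = 0.00614.
Expected number = 0.00614 × 852 = 5.23 ≈ 5.

5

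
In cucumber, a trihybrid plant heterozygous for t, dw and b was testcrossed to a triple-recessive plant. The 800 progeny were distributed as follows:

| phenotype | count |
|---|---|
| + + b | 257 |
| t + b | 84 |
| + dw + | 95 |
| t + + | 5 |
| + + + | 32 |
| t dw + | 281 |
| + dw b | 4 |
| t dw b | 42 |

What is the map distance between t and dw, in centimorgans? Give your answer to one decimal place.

23.5 centimorgans

The two most frequent reciprocal classes, t dw + and + + b, are the parental types, so the F1 was t dw + / + + b.
The two rarest classes, t + + and + dw b, are the double crossovers. Comparing them with the parentals, only the dw allele has switched, so dw is the middle locus and the order is t – dw – b.
Crossovers in the t–dw interval produce the single-crossover classes + dw + and t + b (95 + 84 = 179) plus the double crossovers (9).
RF(t–dw) = (179 + 9) / 800 = 188/800 = 0.2350 → 23.5 centimorgans.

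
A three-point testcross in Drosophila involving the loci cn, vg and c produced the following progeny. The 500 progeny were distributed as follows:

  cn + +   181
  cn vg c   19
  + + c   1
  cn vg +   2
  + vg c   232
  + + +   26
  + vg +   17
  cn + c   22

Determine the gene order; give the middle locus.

The two most frequent reciprocal classes, cn + + and + vg c, are the parental types, so the F1 was cn + + / + vg c.
The two rarest classes, cn vg + and + + c, are the double crossovers. Comparing them with the parentals, only the vg allele has switched, so vg is the middle locus and the order is c – vg – cn.

vg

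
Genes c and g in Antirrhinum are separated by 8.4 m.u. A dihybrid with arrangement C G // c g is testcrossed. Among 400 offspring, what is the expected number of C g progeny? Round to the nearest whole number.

A map distance of 8.4 m.u. corresponds to a recombination frequency of 0.084.
The F1 is C G / c g, so C g is a recombinant gamete class with expected frequency r/2 = 0.084/2 = 0.0420.
Expected number = 0.0420 × 400 = 16.80 ≈ 17.

17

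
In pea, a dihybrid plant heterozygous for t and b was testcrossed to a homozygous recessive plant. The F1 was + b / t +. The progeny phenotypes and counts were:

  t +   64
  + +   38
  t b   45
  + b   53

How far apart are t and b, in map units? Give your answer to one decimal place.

The recombinant classes are + + and t b: 38 + 45 = 83.
Recombination frequency = 83/200 = 0.4150 ≈ 41.5%, i.e. 41.5 map units.

41.5 map units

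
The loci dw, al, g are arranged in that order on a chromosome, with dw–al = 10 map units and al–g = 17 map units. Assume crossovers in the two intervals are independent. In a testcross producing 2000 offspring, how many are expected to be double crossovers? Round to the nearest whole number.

34

Map distances give recombination frequencies of 0.100 and 0.170 for the two intervals.
With no interference, expected double-crossover frequency = 0.100 × 0.170 = 0.01700.
Expected number = 0.01700 × 2000 = 34.00 ≈ 34.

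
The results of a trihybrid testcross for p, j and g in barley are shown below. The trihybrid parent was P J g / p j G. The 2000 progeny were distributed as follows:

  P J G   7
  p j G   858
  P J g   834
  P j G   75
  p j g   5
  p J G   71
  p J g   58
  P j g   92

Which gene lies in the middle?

The two rarest classes, P J G and p j g, are the double crossovers. Comparing them with the parentals, only the g allele has switched, so g is the middle locus and the order is p – g – j.

g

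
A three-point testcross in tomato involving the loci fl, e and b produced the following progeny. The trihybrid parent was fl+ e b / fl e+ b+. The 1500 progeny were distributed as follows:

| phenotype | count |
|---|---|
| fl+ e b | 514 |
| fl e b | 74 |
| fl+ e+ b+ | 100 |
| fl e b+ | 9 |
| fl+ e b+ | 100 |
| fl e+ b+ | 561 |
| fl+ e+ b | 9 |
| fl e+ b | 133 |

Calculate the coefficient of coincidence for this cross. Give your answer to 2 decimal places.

The two rarest classes, fl+ e+ b and fl e b+, are the double crossovers. Comparing them with the parentals, only the e allele has switched, so e is the middle locus and the order is b – e – fl.
b–e: (233 + 18)/1500 = 0.1673; e–fl: (174 + 18)/1500 = 0.1280.
Expected DCO frequency = 0.1673 × 0.1280 ≈ 0.02141; observed = 18/1500 ≈ 0.01200.
Coefficient of coincidence = 0.01200/0.02141 ≈ 0.56.

0.56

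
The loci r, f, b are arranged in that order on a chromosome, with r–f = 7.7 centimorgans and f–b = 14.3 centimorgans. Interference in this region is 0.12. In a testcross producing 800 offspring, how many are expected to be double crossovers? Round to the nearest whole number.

8

Map distances give recombination frequencies of 0.077 and 0.143 for the two intervals.
With interference 0.12 (so coincidence = 0.88), expected double-crossover frequency = 0.077 × 0.143 × 0.88 = 0.00969.
Expected number = 0.00969 × 800 = 7.75 ≈ 8.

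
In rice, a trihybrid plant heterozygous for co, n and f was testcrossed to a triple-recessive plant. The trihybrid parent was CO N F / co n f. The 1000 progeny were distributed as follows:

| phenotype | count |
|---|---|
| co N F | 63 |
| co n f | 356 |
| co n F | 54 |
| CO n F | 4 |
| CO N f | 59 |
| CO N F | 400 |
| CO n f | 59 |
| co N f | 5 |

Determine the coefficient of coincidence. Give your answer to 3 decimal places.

The two rarest classes, CO n F and co N f, are the double crossovers. Comparing them with the parentals, only the n allele has switched, so n is the middle locus and the order is co – n – f.
co–n: (122 + 9)/1000 = 0.1310; n–f: (113 + 9)/1000 = 0.1220.
Expected DCO frequency = 0.1310 × 0.1220 ≈ 0.01598; observed = 9/1000 ≈ 0.00900.
Coefficient of coincidence = 0.00900/0.01598 ≈ 0.563.

0.563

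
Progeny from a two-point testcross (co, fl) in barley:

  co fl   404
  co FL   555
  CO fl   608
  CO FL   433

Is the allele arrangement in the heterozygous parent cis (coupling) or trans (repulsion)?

trans

The two most frequent classes are CO fl (608) and co FL (555); these are the parental (non-recombinant) types.
So the F1 carried CO fl on one chromosome and co FL on the other — the recessive alleles are on opposite chromosomes (trans / repulsion).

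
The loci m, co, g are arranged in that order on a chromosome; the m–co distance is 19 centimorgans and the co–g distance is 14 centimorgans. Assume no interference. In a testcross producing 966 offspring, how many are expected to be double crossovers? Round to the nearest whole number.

26

Map distances give recombination frequencies of 0.190 and 0.140 for the two intervals.
With no interference, expected double-crossover frequency = 0.190 × 0.140 = 0.02660.
Expected number = 0.02660 × 966 = 25.70 ≈ 26.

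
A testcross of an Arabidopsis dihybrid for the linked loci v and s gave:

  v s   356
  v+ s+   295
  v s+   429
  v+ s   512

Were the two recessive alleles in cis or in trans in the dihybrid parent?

trans

The two most frequent classes are v+ s (512) and v s+ (429); these are the parental (non-recombinant) types.
So the F1 carried v+ s on one chromosome and v s+ on the other — the recessive alleles are on opposite chromosomes (trans / repulsion).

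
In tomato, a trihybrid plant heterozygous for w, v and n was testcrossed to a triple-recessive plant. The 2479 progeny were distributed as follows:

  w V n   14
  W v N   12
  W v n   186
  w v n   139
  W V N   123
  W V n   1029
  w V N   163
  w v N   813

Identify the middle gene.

w

The two most frequent reciprocal classes, w v N and W V n, are the parental types, so the F1 was w v N / W V n.
The two rarest classes, W v N and w V n, are the double crossovers. Comparing them with the parentals, only the w allele has switched, so w is the middle locus and the order is n – w – v.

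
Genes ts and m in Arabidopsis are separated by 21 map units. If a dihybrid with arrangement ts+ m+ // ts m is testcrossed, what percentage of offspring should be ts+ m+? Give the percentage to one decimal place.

39.5%

A map distance of 21 map units corresponds to a recombination frequency of 0.210.
The F1 is ts+ m+ / ts m, so ts+ m+ is a parental gamete class with expected frequency (1 − r)/2 = 0.790/2 = 0.3950.
That is 0.3950 = 39.5% of the progeny.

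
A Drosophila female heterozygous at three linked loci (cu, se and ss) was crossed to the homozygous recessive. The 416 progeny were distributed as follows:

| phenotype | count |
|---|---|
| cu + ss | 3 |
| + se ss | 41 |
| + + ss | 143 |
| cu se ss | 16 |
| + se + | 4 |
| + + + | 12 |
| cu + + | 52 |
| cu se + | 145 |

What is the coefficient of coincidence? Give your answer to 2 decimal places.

0.83

The two most frequent reciprocal classes, cu se + and + + ss, are the parental types, so the F1 was cu se + / + + ss.
The two rarest classes, + se + and cu + ss, are the double crossovers. Comparing them with the parentals, only the cu allele has switched, so cu is the middle locus and the order is se – cu – ss.
se–cu: (93 + 7)/416 = 0.2404; cu–ss: (28 + 7)/416 = 0.0841.
Expected DCO frequency = 0.2404 × 0.0841 ≈ 0.02022; observed = 7/416 ≈ 0.01683.
Coefficient of coincidence = 0.01683/0.02022 ≈ 0.83.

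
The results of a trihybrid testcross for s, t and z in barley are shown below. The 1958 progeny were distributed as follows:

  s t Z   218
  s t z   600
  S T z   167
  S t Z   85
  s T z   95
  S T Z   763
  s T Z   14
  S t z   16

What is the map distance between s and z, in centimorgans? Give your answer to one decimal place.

21.2 centimorgans

The two most frequent reciprocal classes, S T Z and s t z, are the parental types, so the F1 was S T Z / s t z.
The two rarest classes, s T Z and S t z, are the double crossovers. Comparing them with the parentals, only the s allele has switched, so s is the middle locus and the order is z – s – t.
Crossovers in the z–s interval produce the single-crossover classes S T z and s t Z (167 + 218 = 385) plus the double crossovers (30).
RF(z–s) = (385 + 30) / 1958 = 415/1958 = 0.2120 → 21.2 centimorgans.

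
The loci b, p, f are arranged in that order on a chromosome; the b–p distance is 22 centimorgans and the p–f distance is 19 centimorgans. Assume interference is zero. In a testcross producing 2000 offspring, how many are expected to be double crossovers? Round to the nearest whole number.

Map distances give recombination frequencies of 0.220 and 0.190 for the two intervals.
With no interference, expected double-crossover frequency = 0.220 × 0.190 = 0.04180.
Expected number = 0.04180 × 2000 = 83.60 ≈ 84.

84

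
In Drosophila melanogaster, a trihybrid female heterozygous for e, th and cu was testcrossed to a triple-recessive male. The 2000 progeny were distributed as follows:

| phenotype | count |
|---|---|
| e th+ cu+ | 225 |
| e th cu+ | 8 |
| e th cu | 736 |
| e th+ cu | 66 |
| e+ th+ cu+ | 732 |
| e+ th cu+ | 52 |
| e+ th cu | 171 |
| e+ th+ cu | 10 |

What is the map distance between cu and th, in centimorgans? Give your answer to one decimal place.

The two most frequent reciprocal classes, e th cu and e+ th+ cu+, are the parental types, so the F1 was e th cu / e+ th+ cu+.
The two rarest classes, e th cu+ and e+ th+ cu, are the double crossovers. Comparing them with the parentals, only the cu allele has switched, so cu is the middle locus and the order is e – cu – th.
Crossovers in the cu–th interval produce the single-crossover classes e th+ cu and e+ th cu+ (66 + 52 = 118) plus the double crossovers (18).
RF(cu–th) = (118 + 18) / 2000 = 136/2000 = 0.0680 → 6.8 centimorgans.

6.8 centimorgans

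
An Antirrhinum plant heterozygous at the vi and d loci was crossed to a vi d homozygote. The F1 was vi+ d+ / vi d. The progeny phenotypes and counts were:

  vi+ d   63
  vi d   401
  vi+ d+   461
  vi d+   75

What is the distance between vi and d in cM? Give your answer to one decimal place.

13.8 cM

The recombinant classes are vi+ d and vi d+: 63 + 75 = 138.
Recombination frequency = 138/1000 = 0.1380 ≈ 13.8%, i.e. 13.8 cM.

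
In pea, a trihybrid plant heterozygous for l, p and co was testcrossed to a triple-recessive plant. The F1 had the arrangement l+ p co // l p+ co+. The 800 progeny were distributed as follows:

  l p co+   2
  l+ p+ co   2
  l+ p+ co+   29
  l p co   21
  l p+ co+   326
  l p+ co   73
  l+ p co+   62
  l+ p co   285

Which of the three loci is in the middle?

p

The two rarest classes, l+ p+ co and l p co+, are the double crossovers. Comparing them with the parentals, only the p allele has switched, so p is the middle locus and the order is l – p – co.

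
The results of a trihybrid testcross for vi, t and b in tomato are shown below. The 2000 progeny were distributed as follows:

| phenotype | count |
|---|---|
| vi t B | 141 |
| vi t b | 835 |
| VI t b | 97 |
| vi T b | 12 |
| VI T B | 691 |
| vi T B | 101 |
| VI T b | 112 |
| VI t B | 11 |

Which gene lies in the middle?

The two most frequent reciprocal classes, VI T B and vi t b, are the parental types, so the F1 was VI T B / vi t b.
The two rarest classes, VI t B and vi T b, are the double crossovers. Comparing them with the parentals, only the t allele has switched, so t is the middle locus and the order is b – t – vi.

t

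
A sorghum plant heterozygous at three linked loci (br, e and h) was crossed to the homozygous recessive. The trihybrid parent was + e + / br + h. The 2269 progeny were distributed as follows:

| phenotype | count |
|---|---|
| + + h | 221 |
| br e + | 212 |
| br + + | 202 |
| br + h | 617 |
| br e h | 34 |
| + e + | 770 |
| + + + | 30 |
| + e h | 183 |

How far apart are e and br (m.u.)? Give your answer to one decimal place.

The two rarest classes, + + + and br e h, are the double crossovers. Comparing them with the parentals, only the e allele has switched, so e is the middle locus and the order is br – e – h.
Crossovers in the br–e interval produce the single-crossover classes br e + and + + h (212 + 221 = 433) plus the double crossovers (64).
RF(br–e) = (433 + 64) / 2269 = 497/2269 = 0.2190 → 21.9 m.u.

21.9 m.u.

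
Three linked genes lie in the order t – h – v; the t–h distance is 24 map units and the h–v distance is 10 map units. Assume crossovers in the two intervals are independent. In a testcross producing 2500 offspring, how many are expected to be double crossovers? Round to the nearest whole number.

60

Map distances give recombination frequencies of 0.240 and 0.100 for the two intervals.
With no interference, expected double-crossover frequency = 0.240 × 0.100 = 0.02400.
Expected number = 0.02400 × 2500 = 60.00 ≈ 60.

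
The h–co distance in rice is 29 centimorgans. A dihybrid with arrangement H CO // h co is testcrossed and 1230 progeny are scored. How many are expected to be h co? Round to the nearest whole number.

437

A map distance of 29 centimorgans corresponds to a recombination frequency of 0.290.
The F1 is H CO / h co, so h co is a parental gamete class with expected frequency (1 − r)/2 = 0.710/2 = 0.3550.
Expected number = 0.3550 × 1230 = 436.65 ≈ 437.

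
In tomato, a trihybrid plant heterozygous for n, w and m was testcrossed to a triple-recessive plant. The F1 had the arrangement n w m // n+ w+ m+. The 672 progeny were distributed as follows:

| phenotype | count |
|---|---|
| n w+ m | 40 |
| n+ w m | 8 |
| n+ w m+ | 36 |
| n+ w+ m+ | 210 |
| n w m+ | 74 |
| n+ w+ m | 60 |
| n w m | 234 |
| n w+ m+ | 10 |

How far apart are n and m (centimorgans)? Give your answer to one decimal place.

22.6 centimorgans

The two rarest classes, n+ w m and n w+ m+, are the double crossovers. Comparing them with the parentals, only the n allele has switched, so n is the middle locus and the order is w – n – m.
Crossovers in the n–m interval produce the single-crossover classes n w m+ and n+ w+ m (74 + 60 = 134) plus the double crossovers (18).
RF(n–m) = (134 + 18) / 672 = 152/672 = 0.2262 → 22.6 centimorgans.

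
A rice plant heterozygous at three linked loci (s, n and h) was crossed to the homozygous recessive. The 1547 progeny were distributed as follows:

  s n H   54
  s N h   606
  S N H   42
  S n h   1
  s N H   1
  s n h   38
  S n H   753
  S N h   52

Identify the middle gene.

The two most frequent reciprocal classes, S n H and s N h, are the parental types, so the F1 was S n H / s N h.
The two rarest classes, S n h and s N H, are the double crossovers. Comparing them with the parentals, only the h allele has switched, so h is the middle locus and the order is s – h – n.

h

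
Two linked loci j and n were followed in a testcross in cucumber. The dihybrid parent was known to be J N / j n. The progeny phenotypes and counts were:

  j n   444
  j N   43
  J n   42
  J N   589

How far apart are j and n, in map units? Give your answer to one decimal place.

7.6 map units

The recombinant classes are J n and j N: 42 + 43 = 85.
Recombination frequency = 85/1118 = 0.0760 ≈ 7.6%, i.e. 7.6 map units.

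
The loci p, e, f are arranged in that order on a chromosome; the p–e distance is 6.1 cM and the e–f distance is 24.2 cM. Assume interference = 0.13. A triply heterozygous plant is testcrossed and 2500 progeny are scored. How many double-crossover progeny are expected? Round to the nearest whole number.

32

Map distances give recombination frequencies of 0.061 and 0.242 for the two intervals.
With interference 0.13 (so coincidence = 0.87), expected double-crossover frequency = 0.061 × 0.242 × 0.87 = 0.01284.
Expected number = 0.01284 × 2500 = 32.11 ≈ 32.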